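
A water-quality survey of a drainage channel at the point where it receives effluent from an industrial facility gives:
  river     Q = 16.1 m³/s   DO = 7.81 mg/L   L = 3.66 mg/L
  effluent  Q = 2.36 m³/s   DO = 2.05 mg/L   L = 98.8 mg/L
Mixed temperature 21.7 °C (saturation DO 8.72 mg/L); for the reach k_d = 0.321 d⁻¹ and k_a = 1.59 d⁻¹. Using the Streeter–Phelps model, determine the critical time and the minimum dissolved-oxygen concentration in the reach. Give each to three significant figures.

t_c ≈ 0.843 d; minimum DO ≈ 6.28 mg/L

Mixed DO = (16.1×7.81 + 2.36×2.05)/(16.1+2.36) = 130.6/18.46 = 7.074 mg/L.
Mixed L₀ = (16.1×3.66 + 2.36×98.8)/(18.46) = 292.1/18.46 = 15.82 mg/L.
Initial deficit D₀ = C_s − DO₀ = 8.72 − 7.074 = 1.646 mg/L.
t_c = (1/1.269) ln[(1.59/0.321)(1 − 1.646×1.269/(0.321×15.82))] = 0.7880 × ln(2.916) = 0.8433 d.
D_c = (0.321/1.59) × 15.82 × e^(−0.321×0.8433) = 0.2019 × 15.82 × 0.7628 = 2.437 mg/L.
Minimum DO = 8.72 − 2.437 = 6.283 mg/L.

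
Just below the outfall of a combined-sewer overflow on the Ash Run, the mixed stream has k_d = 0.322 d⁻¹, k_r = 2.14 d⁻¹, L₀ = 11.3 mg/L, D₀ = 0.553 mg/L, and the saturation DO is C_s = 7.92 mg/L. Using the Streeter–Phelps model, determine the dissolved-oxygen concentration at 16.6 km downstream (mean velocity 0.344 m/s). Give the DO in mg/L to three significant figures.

Travel time t = x/v = 16.6 km / (0.344 m/s) = 16600 m / 0.344 m/s = 48260 s = 0.5585 d.
k_d L₀/(k_r−k_d) = 0.322×11.3/(2.14−0.322) = 3.639/1.818 = 2.001 mg/L.
e^(−k_d t) = e^(−0.322×0.5585) = 0.8354; e^(−k_r t) = e^(−2.14×0.5585) = 0.3026.
D = 2.001 × (0.8354 − 0.3026) + 0.553 × 0.3026 = 1.066 + 0.1674 = 1.234 mg/L.
DO = C_s − D = 7.92 − 1.234 = 6.686 mg/L.

DO ≈ 6.69 mg/L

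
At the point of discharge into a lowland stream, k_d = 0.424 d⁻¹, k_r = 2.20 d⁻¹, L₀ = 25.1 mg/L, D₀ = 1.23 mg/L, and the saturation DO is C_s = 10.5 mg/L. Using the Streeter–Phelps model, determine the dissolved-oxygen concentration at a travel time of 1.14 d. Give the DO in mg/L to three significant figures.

DO ≈ 7.19 mg/L

k_d L₀/(k_r−k_d) = 0.424×25.1/(2.20−0.424) = 10.64/1.776 = 5.992 mg/L.
e^(−k_d t) = e^(−0.424×1.140) = 0.6167; e^(−k_r t) = e^(−2.20×1.140) = 0.08143.
D = 5.992 × (0.6167 − 0.08143) + 1.23 × 0.08143 = 3.208 + 0.1002 = 3.308 mg/L.
DO = C_s − D = 10.5 − 3.308 = 7.192 mg/L.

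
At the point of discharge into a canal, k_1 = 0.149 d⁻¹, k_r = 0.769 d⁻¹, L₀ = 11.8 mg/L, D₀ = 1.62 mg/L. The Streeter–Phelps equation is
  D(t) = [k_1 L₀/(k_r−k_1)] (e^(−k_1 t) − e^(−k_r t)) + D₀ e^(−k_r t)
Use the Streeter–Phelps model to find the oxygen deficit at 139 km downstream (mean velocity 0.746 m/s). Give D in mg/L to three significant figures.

Travel time t = x/v = 139 km / (0.746 m/s) = 139000 m / 0.746 m/s = 186300 s = 2.157 d.
k_1 L₀/(k_r−k_1) = 0.149×11.8/(0.769−0.149) = 1.758/0.6200 = 2.836 mg/L.
e^(−k_1 t) = e^(−0.149×2.157) = 0.7252; e^(−k_r t) = e^(−0.769×2.157) = 0.1904.
D = 2.836 × (0.7252 − 0.1904) + 1.62 × 0.1904 = 1.516 + 0.3085 = 1.825 mg/L.

D ≈ 1.82 mg/L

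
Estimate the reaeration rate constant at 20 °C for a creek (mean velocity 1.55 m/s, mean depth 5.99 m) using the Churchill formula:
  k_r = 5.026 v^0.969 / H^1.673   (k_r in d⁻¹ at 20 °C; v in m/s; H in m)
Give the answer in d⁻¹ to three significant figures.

k_r ≈ 0.385 d⁻¹

k_r = 5.026 × 1.55^0.969 / 5.99^1.673 = 5.026 × 1.529 / 19.98 = 0.3846 d⁻¹.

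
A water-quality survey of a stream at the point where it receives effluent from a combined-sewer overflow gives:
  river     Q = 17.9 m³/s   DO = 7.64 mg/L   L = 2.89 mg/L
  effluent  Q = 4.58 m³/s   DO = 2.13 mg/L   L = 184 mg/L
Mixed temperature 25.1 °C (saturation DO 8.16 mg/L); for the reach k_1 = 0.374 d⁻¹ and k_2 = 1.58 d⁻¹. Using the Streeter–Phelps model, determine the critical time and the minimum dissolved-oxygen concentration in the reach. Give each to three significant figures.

t_c ≈ 1.08 d; minimum DO ≈ 1.86 mg/L

Mixed DO = (17.9×7.64 + 4.58×2.13)/(17.9+4.58) = 146.5/22.48 = 6.517 mg/L.
Mixed L₀ = (17.9×2.89 + 4.58×184)/(22.48) = 894.5/22.48 = 39.79 mg/L.
Initial deficit D₀ = C_s − DO₀ = 8.16 − 6.517 = 1.643 mg/L.
t_c = (1/1.206) ln[(1.58/0.374)(1 − 1.643×1.206/(0.374×39.79))] = 0.8292 × ln(3.662) = 1.076 d.
D_c = (0.374/1.58) × 39.79 × e^(−0.374×1.076) = 0.2367 × 39.79 × 0.6686 = 6.297 mg/L.
Minimum DO = 8.16 − 6.297 = 1.863 mg/L.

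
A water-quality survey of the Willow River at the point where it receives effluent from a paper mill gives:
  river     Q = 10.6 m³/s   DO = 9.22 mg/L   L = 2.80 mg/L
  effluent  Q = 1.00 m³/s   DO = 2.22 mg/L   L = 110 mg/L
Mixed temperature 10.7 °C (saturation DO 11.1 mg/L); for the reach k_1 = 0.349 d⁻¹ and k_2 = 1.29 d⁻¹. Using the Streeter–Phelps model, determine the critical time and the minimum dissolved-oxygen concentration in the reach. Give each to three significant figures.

Mixed DO = (10.6×9.22 + 1.00×2.22)/(10.6+1.00) = 99.95/11.60 = 8.617 mg/L.
Mixed L₀ = (10.6×2.80 + 1.00×110)/(11.60) = 139.7/11.60 = 12.04 mg/L.
Initial deficit D₀ = C_s − DO₀ = 11.1 − 8.617 = 2.483 mg/L.
t_c = (1/0.9410) ln[(1.29/0.349)(1 − 2.483×0.9410/(0.349×12.04))] = 1.063 × ln(1.641) = 0.5262 d.
D_c = (0.349/1.29) × 12.04 × e^(−0.349×0.5262) = 0.2705 × 12.04 × 0.8322 = 2.711 mg/L.
Minimum DO = 11.1 − 2.711 = 8.389 mg/L.

t_c ≈ 0.526 d; minimum DO ≈ 8.39 mg/L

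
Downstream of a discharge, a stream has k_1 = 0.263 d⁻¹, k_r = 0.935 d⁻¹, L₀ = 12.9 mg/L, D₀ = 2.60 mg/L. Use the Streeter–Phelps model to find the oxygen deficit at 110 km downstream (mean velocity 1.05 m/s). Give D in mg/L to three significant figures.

Travel time t = x/v = 110 km / (1.05 m/s) = 110000 m / 1.05 m/s = 104800 s = 1.213 d.
k_1 L₀/(k_r−k_1) = 0.263×12.9/(0.935−0.263) = 3.393/0.6720 = 5.049 mg/L.
e^(−k_1 t) = e^(−0.263×1.213) = 0.7270; e^(−k_r t) = e^(−0.935×1.213) = 0.3218.
D = 5.049 × (0.7270 − 0.3218) + 2.60 × 0.3218 = 2.045 + 0.8368 = 2.882 mg/L.

D ≈ 2.88 mg/L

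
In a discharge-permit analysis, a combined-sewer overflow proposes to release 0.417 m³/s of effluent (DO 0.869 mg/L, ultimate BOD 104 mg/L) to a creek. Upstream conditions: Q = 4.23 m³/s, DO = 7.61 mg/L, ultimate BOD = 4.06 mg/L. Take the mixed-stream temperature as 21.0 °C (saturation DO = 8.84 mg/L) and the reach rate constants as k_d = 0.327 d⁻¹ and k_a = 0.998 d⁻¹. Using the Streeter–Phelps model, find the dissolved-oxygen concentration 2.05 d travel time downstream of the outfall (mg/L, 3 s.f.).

DO ≈ 6.18 mg/L

Mixed DO = (4.23×7.61 + 0.417×0.869)/(4.23+0.417) = 32.55/4.647 = 7.005 mg/L.
Mixed L₀ = (4.23×4.06 + 0.417×104)/(4.647) = 60.54/4.647 = 13.03 mg/L.
Initial deficit D₀ = C_s − DO₀ = 8.84 − 7.005 = 1.835 mg/L.
D(2.05) = [0.327×13.03/(0.998−0.327)](e^(−0.327×2.05) − e^(−0.998×2.05)) + 1.835 e^(−0.998×2.05)
= 6.349 × (0.5115 − 0.1293) + 1.835 × 0.1293 = 2.664 mg/L.
DO = 8.84 − 2.664 = 6.176 mg/L.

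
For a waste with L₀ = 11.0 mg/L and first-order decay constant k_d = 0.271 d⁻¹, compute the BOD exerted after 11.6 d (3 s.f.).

y ≈ 10.5 mg/L

y_t = L₀(1 − e^(−k_d t)) = 11.0 × (1 − e^(−0.271×11.6))
= 11.0 × (1 − 0.04313) = 11.0 × 0.9569 = 10.53 mg/L.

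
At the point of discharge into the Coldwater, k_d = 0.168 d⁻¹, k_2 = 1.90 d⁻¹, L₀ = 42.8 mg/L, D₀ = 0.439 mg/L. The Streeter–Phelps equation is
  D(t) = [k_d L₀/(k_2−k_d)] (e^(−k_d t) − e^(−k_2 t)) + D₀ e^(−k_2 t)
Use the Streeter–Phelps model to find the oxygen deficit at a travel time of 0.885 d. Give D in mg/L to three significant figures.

k_d L₀/(k_2−k_d) = 0.168×42.8/(1.90−0.168) = 7.190/1.732 = 4.152 mg/L.
e^(−k_d t) = e^(−0.168×0.8850) = 0.8618; e^(−k_2 t) = e^(−1.90×0.8850) = 0.1861.
D = 4.152 × (0.8618 − 0.1861) + 0.439 × 0.1861 = 2.805 + 0.08170 = 2.887 mg/L.

D ≈ 2.89 mg/L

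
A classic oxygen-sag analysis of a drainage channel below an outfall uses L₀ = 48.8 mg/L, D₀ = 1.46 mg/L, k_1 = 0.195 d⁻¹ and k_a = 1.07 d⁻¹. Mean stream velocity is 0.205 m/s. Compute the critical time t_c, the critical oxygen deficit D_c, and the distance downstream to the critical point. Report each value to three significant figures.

t_c ≈ 1.78 d; D_c ≈ 6.28 mg/L; x_c ≈ 31.5 km

t_c = [1/(k_a−k_1)] ln[(k_a/k_1)(1 − D₀(k_a−k_1)/(k_1 L₀))]
= [1/(1.07−0.195)] ln[(1.07/0.195)(1 − 1.46×0.8750/(0.195×48.8))]
= (1/0.8750) ln[5.487 × 0.8658] = 1.143 × ln(4.751) = 1.143 × 1.558 = 1.781 d.
L(t_c) = L₀ e^(−k_1 t_c) = 48.8 × 0.7066 = 34.48 mg/L, and at the critical point k_a D_c = k_1 L, so D_c = (0.195/1.07) × 34.48 = 6.284 mg/L.
x_c = v t_c = 0.205 m/s × 1.781 d × 86400 s/d = 31540 m ≈ 31.5 km.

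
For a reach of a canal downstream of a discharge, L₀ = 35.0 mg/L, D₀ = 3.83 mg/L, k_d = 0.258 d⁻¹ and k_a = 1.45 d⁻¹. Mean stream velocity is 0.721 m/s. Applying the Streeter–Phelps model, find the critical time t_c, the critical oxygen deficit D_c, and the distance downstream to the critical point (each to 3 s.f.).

t_c ≈ 0.857 d; D_c ≈ 4.99 mg/L; x_c ≈ 53.4 km

At the critical point dD/dt = 0, so k_d L₀ e^(−k_d t) = k_a D. Substituting D(t) from the Streeter–Phelps equation and solving for t gives
t_c = ln[(k_a/k_d)(1 − D₀(k_a−k_d)/(k_d L₀))] / (k_a−k_d).
Here k_a−k_d = 1.192 d⁻¹ and 1 − D₀(k_a−k_d)/(k_d L₀) = 1 − 3.83×1.192/(0.258×35.0) = 0.4944, so
t_c = ln(5.620 × 0.4944) / 1.192 = 1.022 / 1.192 = 0.8574 d.
D_c = (k_d/k_a) L₀ e^(−k_d t_c) = (0.258/1.45) × 35.0 × e^(−0.258×0.8574) = 0.1779 × 35.0 × 0.8016 = 4.992 mg/L.
x_c = v t_c = 0.721 m/s × 0.8574 d × 86400 s/d = 53410 m ≈ 53.4 km.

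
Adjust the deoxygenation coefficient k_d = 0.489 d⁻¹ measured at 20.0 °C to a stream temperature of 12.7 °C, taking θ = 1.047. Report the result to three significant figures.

k_d ≈ 0.350 d⁻¹

k_d(T₂) = k_d(T₁) · θ^(T₂−T₁) = 0.489 × 1.047^(12.7−20.0)
= 0.489 × 1.047^-7.30 = 0.489 × 0.7151 = 0.3497 d⁻¹.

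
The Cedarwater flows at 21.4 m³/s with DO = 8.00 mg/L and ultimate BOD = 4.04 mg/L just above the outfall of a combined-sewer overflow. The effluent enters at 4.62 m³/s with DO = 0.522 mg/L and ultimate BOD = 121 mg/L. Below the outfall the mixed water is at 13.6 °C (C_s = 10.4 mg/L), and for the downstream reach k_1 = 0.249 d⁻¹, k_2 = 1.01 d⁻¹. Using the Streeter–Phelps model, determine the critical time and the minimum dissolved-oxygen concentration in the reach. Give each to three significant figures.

Mixed DO = (21.4×8.00 + 4.62×0.522)/(21.4+4.62) = 173.6/26.02 = 6.672 mg/L.
Mixed L₀ = (21.4×4.04 + 4.62×121)/(26.02) = 645.5/26.02 = 24.81 mg/L.
Initial deficit D₀ = C_s − DO₀ = 10.4 − 6.672 = 3.728 mg/L.
t_c = (1/0.7610) ln[(1.01/0.249)(1 − 3.728×0.7610/(0.249×24.81))] = 1.314 × ln(2.193) = 1.032 d.
D_c = (0.249/1.01) × 24.81 × e^(−0.249×1.032) = 0.2465 × 24.81 × 0.7734 = 4.730 mg/L.
Minimum DO = 10.4 − 4.730 = 5.670 mg/L.

t_c ≈ 1.03 d; minimum DO ≈ 5.67 mg/L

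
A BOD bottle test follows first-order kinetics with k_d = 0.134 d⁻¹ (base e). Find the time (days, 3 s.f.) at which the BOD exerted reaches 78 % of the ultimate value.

t ≈ 11.3 d

y/L₀ = 1 − e^(−k_d t) = 0.78 ⇒ e^(−k_d t) = 0.220
t = −ln(0.220) / 0.134 = 1.514 / 0.134 = 11.30 d.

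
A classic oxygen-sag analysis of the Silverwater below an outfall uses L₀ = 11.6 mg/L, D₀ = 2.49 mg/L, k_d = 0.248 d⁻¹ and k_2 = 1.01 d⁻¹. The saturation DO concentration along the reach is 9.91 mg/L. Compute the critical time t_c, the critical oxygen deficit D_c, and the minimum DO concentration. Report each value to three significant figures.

t_c ≈ 0.429 d; D_c ≈ 2.56 mg/L; min DO ≈ 7.35 mg/L

At the critical point dD/dt = 0, so k_d L₀ e^(−k_d t) = k_2 D. Substituting D(t) from the Streeter–Phelps equation and solving for t gives
t_c = ln[(k_2/k_d)(1 − D₀(k_2−k_d)/(k_d L₀))] / (k_2−k_d).
Here k_2−k_d = 0.7620 d⁻¹ and 1 − D₀(k_2−k_d)/(k_d L₀) = 1 − 2.49×0.7620/(0.248×11.6) = 0.3405, so
t_c = ln(4.073 × 0.3405) / 0.7620 = 0.3268 / 0.7620 = 0.4289 d.
L(t_c) = L₀ e^(−k_d t_c) = 11.6 × 0.8991 = 10.43 mg/L, and at the critical point k_2 D_c = k_d L, so D_c = (0.248/1.01) × 10.43 = 2.561 mg/L.
Minimum DO = C_s − D_c = 9.91 − 2.561 = 7.349 mg/L.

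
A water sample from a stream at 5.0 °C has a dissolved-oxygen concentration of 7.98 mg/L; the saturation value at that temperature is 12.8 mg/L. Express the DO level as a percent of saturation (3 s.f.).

% saturation = C/C_s × 100 = 7.98/12.8 × 100 = 62.3 %.

62.3 % saturation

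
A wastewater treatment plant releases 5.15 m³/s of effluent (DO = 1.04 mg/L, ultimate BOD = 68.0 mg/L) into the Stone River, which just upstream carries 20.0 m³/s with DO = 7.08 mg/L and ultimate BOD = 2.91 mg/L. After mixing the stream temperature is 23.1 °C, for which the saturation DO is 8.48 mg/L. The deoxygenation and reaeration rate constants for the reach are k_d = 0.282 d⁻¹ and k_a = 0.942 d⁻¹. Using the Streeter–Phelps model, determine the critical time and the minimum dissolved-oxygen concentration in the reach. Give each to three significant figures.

t_c ≈ 1.10 d; minimum DO ≈ 4.92 mg/L

Mixed DO = (20.0×7.08 + 5.15×1.04)/(20.0+5.15) = 147.0/25.15 = 5.843 mg/L.
Mixed L₀ = (20.0×2.91 + 5.15×68.0)/(25.15) = 408.4/25.15 = 16.24 mg/L.
Initial deficit D₀ = C_s − DO₀ = 8.48 − 5.843 = 2.637 mg/L.
t_c = (1/0.6600) ln[(0.942/0.282)(1 − 2.637×0.6600/(0.282×16.24))] = 1.515 × ln(2.071) = 1.103 d.
D_c = (0.282/0.942) × 16.24 × e^(−0.282×1.103) = 0.2994 × 16.24 × 0.7327 = 3.562 mg/L.
Minimum DO = 8.48 − 3.562 = 4.918 mg/L.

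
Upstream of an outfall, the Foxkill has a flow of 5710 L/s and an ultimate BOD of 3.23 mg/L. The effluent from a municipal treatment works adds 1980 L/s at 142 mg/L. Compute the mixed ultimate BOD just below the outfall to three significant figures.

39.0 mg/L

Flow-weighted mixing: C = (Q_r C_r + Q_w C_w)/(Q_r + Q_w)
= (5710×3.23 + 1980×142)/(5710 + 1980) = 299600/7690 = 38.96 mg/L.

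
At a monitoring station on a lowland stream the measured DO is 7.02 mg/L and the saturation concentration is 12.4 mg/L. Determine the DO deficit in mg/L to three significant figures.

D = C_s − C = 12.4 − 7.02 = 5.38 mg/L.

D ≈ 5.38 mg/L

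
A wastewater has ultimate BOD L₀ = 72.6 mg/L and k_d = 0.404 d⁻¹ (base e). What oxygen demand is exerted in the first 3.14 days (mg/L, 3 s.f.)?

y_t = L₀(1 − e^(−k_d t)) = 72.6 × (1 − e^(−0.404×3.14))
= 72.6 × (1 − 0.2812) = 72.6 × 0.7188 = 52.18 mg/L.

y ≈ 52.2 mg/L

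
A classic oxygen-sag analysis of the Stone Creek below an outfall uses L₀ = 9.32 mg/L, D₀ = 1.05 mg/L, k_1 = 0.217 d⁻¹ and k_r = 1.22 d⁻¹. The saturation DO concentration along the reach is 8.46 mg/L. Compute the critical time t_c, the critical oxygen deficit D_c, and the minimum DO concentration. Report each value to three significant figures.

t_c ≈ 0.988 d; D_c ≈ 1.34 mg/L; min DO ≈ 7.12 mg/L

With k_r/k_1 = 5.622 and 1 − D₀(k_r−k_1)/(k_1 L₀) = 0.4793,
t_c = ln(5.622 × 0.4793) / (1.22 − 0.217) = ln(2.694) / 1.003 = 0.9912/1.003 = 0.9882 d.
L(t_c) = L₀ e^(−k_1 t_c) = 9.32 × 0.8070 = 7.521 mg/L, and at the critical point k_r D_c = k_1 L, so D_c = (0.217/1.22) × 7.521 = 1.338 mg/L.
Minimum DO = C_s − D_c = 8.46 − 1.338 = 7.122 mg/L.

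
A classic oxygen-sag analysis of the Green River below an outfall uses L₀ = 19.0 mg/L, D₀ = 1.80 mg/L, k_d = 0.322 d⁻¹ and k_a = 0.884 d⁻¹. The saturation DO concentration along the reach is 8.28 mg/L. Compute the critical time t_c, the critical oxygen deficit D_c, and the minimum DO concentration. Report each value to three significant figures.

At the critical point dD/dt = 0, so k_d L₀ e^(−k_d t) = k_a D. Substituting D(t) from the Streeter–Phelps equation and solving for t gives
t_c = ln[(k_a/k_d)(1 − D₀(k_a−k_d)/(k_d L₀))] / (k_a−k_d).
Here k_a−k_d = 0.5620 d⁻¹ and 1 − D₀(k_a−k_d)/(k_d L₀) = 1 − 1.80×0.5620/(0.322×19.0) = 0.8347, so
t_c = ln(2.745 × 0.8347) / 0.5620 = 0.8292 / 0.5620 = 1.475 d.
L(t_c) = L₀ e^(−k_d t_c) = 19.0 × 0.6218 = 11.81 mg/L, and at the critical point k_a D_c = k_d L, so D_c = (0.322/0.884) × 11.81 = 4.304 mg/L.
Minimum DO = C_s − D_c = 8.28 − 4.304 = 3.976 mg/L.

t_c ≈ 1.48 d; D_c ≈ 4.30 mg/L; min DO ≈ 3.98 mg/L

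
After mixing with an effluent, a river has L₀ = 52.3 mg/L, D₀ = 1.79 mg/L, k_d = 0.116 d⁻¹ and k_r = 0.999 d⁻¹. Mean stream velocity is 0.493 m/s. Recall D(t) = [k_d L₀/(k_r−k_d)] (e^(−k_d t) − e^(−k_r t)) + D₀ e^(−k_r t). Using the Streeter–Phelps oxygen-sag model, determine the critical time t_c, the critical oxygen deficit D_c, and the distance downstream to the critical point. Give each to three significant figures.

t_c = [1/(k_r−k_d)] ln[(k_r/k_d)(1 − D₀(k_r−k_d)/(k_d L₀))]
= [1/(0.999−0.116)] ln[(0.999/0.116)(1 − 1.79×0.8830/(0.116×52.3))]
= (1/0.8830) ln[8.612 × 0.7395] = 1.133 × ln(6.368) = 1.133 × 1.851 = 2.097 d.
L(t_c) = L₀ e^(−k_d t_c) = 52.3 × 0.7841 = 41.01 mg/L, and at the critical point k_r D_c = k_d L, so D_c = (0.116/0.999) × 41.01 = 4.762 mg/L.
x_c = v t_c = 0.493 m/s × 2.097 d × 86400 s/d = 89310 m ≈ 89.3 km.

t_c ≈ 2.10 d; D_c ≈ 4.76 mg/L; x_c ≈ 89.3 km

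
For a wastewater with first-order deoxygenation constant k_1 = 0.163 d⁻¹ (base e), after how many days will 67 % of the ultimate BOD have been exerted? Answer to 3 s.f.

y/L₀ = 1 − e^(−k_1 t) = 0.67 ⇒ e^(−k_1 t) = 0.330
t = −ln(0.330) / 0.163 = 1.109 / 0.163 = 6.802 d.

t ≈ 6.80 d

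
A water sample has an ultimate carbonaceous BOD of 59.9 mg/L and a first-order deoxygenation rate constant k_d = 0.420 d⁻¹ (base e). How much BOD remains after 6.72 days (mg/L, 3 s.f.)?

L_t = L₀ e^(−k_d t) = 59.9 × e^(−0.420×6.72) = 59.9 × 0.05946 = 3.562 mg/L.

L ≈ 3.56 mg/L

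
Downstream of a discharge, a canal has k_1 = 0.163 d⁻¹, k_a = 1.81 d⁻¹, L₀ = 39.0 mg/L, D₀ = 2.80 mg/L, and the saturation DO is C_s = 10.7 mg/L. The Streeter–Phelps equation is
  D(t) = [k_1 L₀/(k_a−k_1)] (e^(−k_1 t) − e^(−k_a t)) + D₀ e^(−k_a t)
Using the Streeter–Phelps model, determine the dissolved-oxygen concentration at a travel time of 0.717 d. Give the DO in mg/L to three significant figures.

k_1 L₀/(k_a−k_1) = 0.163×39.0/(1.81−0.163) = 6.357/1.647 = 3.860 mg/L.
e^(−k_1 t) = e^(−0.163×0.7170) = 0.8897; e^(−k_a t) = e^(−1.81×0.7170) = 0.2731.
D = 3.860 × (0.8897 − 0.2731) + 2.80 × 0.2731 = 2.380 + 0.7648 = 3.145 mg/L.
DO = C_s − D = 10.7 − 3.145 = 7.555 mg/L.

DO ≈ 7.56 mg/L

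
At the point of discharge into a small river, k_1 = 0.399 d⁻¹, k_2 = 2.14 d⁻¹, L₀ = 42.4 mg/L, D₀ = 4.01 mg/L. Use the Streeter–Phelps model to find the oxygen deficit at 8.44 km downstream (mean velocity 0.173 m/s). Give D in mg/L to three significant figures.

Travel time t = x/v = 8.44 km / (0.173 m/s) = 8440 m / 0.173 m/s = 48790 s = 0.5647 d.
k_1 L₀/(k_2−k_1) = 0.399×42.4/(2.14−0.399) = 16.92/1.741 = 9.717 mg/L.
e^(−k_1 t) = e^(−0.399×0.5647) = 0.7983; e^(−k_2 t) = e^(−2.14×0.5647) = 0.2987.
D = 9.717 × (0.7983 − 0.2987) + 4.01 × 0.2987 = 4.855 + 1.198 = 6.052 mg/L.

D ≈ 6.05 mg/L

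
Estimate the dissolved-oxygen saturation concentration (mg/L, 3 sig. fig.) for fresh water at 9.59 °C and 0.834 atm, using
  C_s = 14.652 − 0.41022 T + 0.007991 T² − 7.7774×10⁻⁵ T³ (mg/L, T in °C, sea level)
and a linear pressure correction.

C_s ≈ 9.49 mg/L

At sea level: C_s = 14.652 − 0.41022×9.59 + 0.007991×9.59² − 7.7774×10⁻⁵×9.59³ = 11.38 mg/L.
Pressure correction: C_s' = 11.38 × 0.834 = 9.495 mg/L.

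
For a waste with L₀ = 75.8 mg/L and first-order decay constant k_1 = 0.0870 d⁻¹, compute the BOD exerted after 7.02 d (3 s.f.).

y ≈ 34.6 mg/L

y_t = L₀(1 − e^(−k_1 t)) = 75.8 × (1 − e^(−0.0870×7.02))
= 75.8 × (1 − 0.5429) = 75.8 × 0.4571 = 34.64 mg/L.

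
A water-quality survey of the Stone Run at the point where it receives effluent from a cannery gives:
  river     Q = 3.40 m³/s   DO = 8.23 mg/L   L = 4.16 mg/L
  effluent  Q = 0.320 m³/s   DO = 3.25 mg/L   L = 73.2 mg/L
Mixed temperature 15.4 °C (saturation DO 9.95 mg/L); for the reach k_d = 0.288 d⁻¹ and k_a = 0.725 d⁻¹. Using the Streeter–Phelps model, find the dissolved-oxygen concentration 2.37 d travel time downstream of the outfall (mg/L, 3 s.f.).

Mixed DO = (3.40×8.23 + 0.320×3.25)/(3.40+0.320) = 29.02/3.720 = 7.802 mg/L.
Mixed L₀ = (3.40×4.16 + 0.320×73.2)/(3.720) = 37.57/3.720 = 10.10 mg/L.
Initial deficit D₀ = C_s − DO₀ = 9.95 − 7.802 = 2.148 mg/L.
D(2.37) = [0.288×10.10/(0.725−0.288)](e^(−0.288×2.37) − e^(−0.725×2.37)) + 2.148 e^(−0.725×2.37)
= 6.656 × (0.5053 − 0.1794) + 2.148 × 0.1794 = 2.555 mg/L.
DO = 9.95 − 2.555 = 7.395 mg/L.

DO ≈ 7.40 mg/L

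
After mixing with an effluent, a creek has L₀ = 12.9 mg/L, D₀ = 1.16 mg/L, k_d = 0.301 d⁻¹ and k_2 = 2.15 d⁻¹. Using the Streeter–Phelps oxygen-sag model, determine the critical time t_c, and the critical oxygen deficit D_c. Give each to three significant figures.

At the critical point dD/dt = 0, so k_d L₀ e^(−k_d t) = k_2 D. Substituting D(t) from the Streeter–Phelps equation and solving for t gives
t_c = ln[(k_2/k_d)(1 − D₀(k_2−k_d)/(k_d L₀))] / (k_2−k_d).
Here k_2−k_d = 1.849 d⁻¹ and 1 − D₀(k_2−k_d)/(k_d L₀) = 1 − 1.16×1.849/(0.301×12.9) = 0.4476, so
t_c = ln(7.143 × 0.4476) / 1.849 = 1.162 / 1.849 = 0.6286 d.
D_c = (k_d/k_2) L₀ e^(−k_d t_c) = (0.301/2.15) × 12.9 × e^(−0.301×0.6286) = 0.1400 × 12.9 × 0.8276 = 1.495 mg/L.

t_c ≈ 0.629 d; D_c ≈ 1.49 mg/L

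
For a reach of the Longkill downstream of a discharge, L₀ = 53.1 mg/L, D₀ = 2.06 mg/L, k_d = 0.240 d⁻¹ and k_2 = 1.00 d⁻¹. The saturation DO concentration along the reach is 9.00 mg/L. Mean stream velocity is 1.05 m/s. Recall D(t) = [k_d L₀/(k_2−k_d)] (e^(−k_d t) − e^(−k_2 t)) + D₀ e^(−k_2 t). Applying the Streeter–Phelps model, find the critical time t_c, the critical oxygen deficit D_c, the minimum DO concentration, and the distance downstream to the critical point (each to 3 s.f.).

t_c ≈ 1.71 d; D_c ≈ 8.46 mg/L; min DO ≈ 0.536 mg/L; x_c ≈ 155 km

With k_2/k_d = 4.167 and 1 − D₀(k_2−k_d)/(k_d L₀) = 0.8772,
t_c = ln(4.167 × 0.8772) / (1.00 − 0.240) = ln(3.655) / 0.7600 = 1.296/0.7600 = 1.705 d.
D_c = (k_d/k_2) L₀ e^(−k_d t_c) = (0.240/1.00) × 53.1 × e^(−0.240×1.705) = 0.2400 × 53.1 × 0.6641 = 8.464 mg/L.
Minimum DO = C_s − D_c = 9.00 − 8.464 = 0.5363 mg/L.
x_c = v t_c = 1.05 m/s × 1.705 d × 86400 s/d = 154700 m ≈ 155 km.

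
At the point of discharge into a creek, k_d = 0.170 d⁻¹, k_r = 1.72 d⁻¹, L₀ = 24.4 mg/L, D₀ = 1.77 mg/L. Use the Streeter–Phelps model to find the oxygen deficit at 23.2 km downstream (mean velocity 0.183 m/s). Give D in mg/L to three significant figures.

D ≈ 2.01 mg/L

Travel time t = x/v = 23.2 km / (0.183 m/s) = 23200 m / 0.183 m/s = 126800 s = 1.467 d.
k_d L₀/(k_r−k_d) = 0.170×24.4/(1.72−0.170) = 4.148/1.550 = 2.676 mg/L.
e^(−k_d t) = e^(−0.170×1.467) = 0.7792; e^(−k_r t) = e^(−1.72×1.467) = 0.08016.
D = 2.676 × (0.7792 − 0.08016) + 1.77 × 0.08016 = 1.871 + 0.1419 = 2.013 mg/L.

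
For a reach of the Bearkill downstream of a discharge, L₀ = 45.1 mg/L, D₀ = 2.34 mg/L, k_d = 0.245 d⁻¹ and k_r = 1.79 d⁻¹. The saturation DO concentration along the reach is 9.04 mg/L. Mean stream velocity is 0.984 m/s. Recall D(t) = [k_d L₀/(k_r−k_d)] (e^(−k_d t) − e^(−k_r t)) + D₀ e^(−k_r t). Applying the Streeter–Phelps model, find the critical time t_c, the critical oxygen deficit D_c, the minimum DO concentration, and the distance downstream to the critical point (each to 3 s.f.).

t_c = [1/(k_r−k_d)] ln[(k_r/k_d)(1 − D₀(k_r−k_d)/(k_d L₀))]
= [1/(1.79−0.245)] ln[(1.79/0.245)(1 − 2.34×1.545/(0.245×45.1))]
= (1/1.545) ln[7.306 × 0.6728] = 0.6472 × ln(4.916) = 0.6472 × 1.592 = 1.031 d.
D_c = (k_d/k_r) L₀ e^(−k_d t_c) = (0.245/1.79) × 45.1 × e^(−0.245×1.031) = 0.1369 × 45.1 × 0.7768 = 4.795 mg/L.
Minimum DO = C_s − D_c = 9.04 − 4.795 = 4.245 mg/L.
x_c = v t_c = 0.984 m/s × 1.031 d × 86400 s/d = 87630 m ≈ 87.6 km.

t_c ≈ 1.03 d; D_c ≈ 4.80 mg/L; min DO ≈ 4.24 mg/L; x_c ≈ 87.6 km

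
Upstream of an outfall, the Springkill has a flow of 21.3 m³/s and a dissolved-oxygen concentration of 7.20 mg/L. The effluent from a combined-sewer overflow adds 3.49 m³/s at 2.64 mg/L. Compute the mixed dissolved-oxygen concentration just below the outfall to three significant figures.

Flow-weighted mixing: C = (Q_r C_r + Q_w C_w)/(Q_r + Q_w)
= (21.3×7.20 + 3.49×2.64)/(21.3 + 3.49) = 162.6/24.79 = 6.558 mg/L.

6.56 mg/L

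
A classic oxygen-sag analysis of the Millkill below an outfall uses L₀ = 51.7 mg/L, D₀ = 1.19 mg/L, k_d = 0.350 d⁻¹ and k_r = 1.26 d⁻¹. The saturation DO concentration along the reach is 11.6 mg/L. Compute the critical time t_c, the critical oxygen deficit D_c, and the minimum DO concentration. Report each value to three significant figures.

At the critical point dD/dt = 0, so k_d L₀ e^(−k_d t) = k_r D. Substituting D(t) from the Streeter–Phelps equation and solving for t gives
t_c = ln[(k_r/k_d)(1 − D₀(k_r−k_d)/(k_d L₀))] / (k_r−k_d).
Here k_r−k_d = 0.9100 d⁻¹ and 1 − D₀(k_r−k_d)/(k_d L₀) = 1 − 1.19×0.9100/(0.350×51.7) = 0.9402, so
t_c = ln(3.600 × 0.9402) / 0.9100 = 1.219 / 0.9100 = 1.340 d.
D_c = (k_d/k_r) L₀ e^(−k_d t_c) = (0.350/1.26) × 51.7 × e^(−0.350×1.340) = 0.2778 × 51.7 × 0.6257 = 8.985 mg/L.
Minimum DO = C_s − D_c = 11.6 − 8.985 = 2.615 mg/L.

t_c ≈ 1.34 d; D_c ≈ 8.99 mg/L; min DO ≈ 2.61 mg/L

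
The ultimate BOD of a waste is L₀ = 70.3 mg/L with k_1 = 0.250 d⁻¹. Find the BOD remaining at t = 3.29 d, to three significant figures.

L ≈ 30.9 mg/L

L_t = L₀ e^(−k_1 t) = 70.3 × e^(−0.250×3.29) = 70.3 × 0.4393 = 30.89 mg/L.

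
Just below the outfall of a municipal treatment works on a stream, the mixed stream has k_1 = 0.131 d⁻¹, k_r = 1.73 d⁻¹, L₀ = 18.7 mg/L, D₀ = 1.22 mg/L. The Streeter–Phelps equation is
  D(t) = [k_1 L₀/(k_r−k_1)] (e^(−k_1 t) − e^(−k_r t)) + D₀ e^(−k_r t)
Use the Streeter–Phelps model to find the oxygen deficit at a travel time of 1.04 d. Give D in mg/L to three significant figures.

k_1 L₀/(k_r−k_1) = 0.131×18.7/(1.73−0.131) = 2.450/1.599 = 1.532 mg/L.
e^(−k_1 t) = e^(−0.131×1.040) = 0.8726; e^(−k_r t) = e^(−1.73×1.040) = 0.1654.
D = 1.532 × (0.8726 − 0.1654) + 1.22 × 0.1654 = 1.083 + 0.2018 = 1.285 mg/L.

D ≈ 1.29 mg/L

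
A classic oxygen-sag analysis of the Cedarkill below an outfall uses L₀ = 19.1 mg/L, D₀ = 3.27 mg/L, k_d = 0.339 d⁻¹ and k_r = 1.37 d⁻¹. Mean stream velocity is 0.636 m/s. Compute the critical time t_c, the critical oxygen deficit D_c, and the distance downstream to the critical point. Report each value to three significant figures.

t_c = [1/(k_r−k_d)] ln[(k_r/k_d)(1 − D₀(k_r−k_d)/(k_d L₀))]
= [1/(1.37−0.339)] ln[(1.37/0.339)(1 − 3.27×1.031/(0.339×19.1))]
= (1/1.031) ln[4.041 × 0.4793] = 0.9699 × ln(1.937) = 0.9699 × 0.6612 = 0.6413 d.
D_c = (k_d/k_r) L₀ e^(−k_d t_c) = (0.339/1.37) × 19.1 × e^(−0.339×0.6413) = 0.2474 × 19.1 × 0.8046 = 3.803 mg/L.
x_c = v t_c = 0.636 m/s × 0.6413 d × 86400 s/d = 35240 m ≈ 35.2 km.

t_c ≈ 0.641 d; D_c ≈ 3.80 mg/L; x_c ≈ 35.2 km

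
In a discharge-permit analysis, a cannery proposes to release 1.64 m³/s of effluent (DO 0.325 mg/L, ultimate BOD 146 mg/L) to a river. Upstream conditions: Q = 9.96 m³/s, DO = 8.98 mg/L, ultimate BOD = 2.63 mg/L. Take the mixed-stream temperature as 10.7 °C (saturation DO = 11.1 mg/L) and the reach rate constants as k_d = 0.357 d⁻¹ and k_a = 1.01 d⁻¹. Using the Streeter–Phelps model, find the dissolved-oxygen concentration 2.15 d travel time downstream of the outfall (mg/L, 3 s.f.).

Mixed DO = (9.96×8.98 + 1.64×0.325)/(9.96+1.64) = 89.97/11.60 = 7.756 mg/L.
Mixed L₀ = (9.96×2.63 + 1.64×146)/(11.60) = 265.6/11.60 = 22.90 mg/L.
Initial deficit D₀ = C_s − DO₀ = 11.1 − 7.756 = 3.344 mg/L.
D(2.15) = [0.357×22.90/(1.01−0.357)](e^(−0.357×2.15) − e^(−1.01×2.15)) + 3.344 e^(−1.01×2.15)
= 12.52 × (0.4641 − 0.1140) + 3.344 × 0.1140 = 4.765 mg/L.
DO = 11.1 − 4.765 = 6.335 mg/L.

DO ≈ 6.34 mg/L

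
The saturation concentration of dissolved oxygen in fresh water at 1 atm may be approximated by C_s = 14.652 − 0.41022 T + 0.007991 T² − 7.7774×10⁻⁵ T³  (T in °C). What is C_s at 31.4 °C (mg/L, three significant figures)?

C_s = 14.652 − 0.41022×31.4 + 0.007991×31.4² − 7.7774×10⁻⁵×31.4³ = 7.242 mg/L.

C_s ≈ 7.24 mg/L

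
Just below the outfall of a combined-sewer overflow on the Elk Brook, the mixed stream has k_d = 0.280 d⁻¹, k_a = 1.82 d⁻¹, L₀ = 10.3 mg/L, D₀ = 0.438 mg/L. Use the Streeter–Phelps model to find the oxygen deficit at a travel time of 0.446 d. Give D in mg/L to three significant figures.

D ≈ 1.02 mg/L

k_d L₀/(k_a−k_d) = 0.280×10.3/(1.82−0.280) = 2.884/1.540 = 1.873 mg/L.
e^(−k_d t) = e^(−0.280×0.4460) = 0.8826; e^(−k_a t) = e^(−1.82×0.4460) = 0.4441.
D = 1.873 × (0.8826 − 0.4441) + 0.438 × 0.4441 = 0.8212 + 0.1945 = 1.016 mg/L.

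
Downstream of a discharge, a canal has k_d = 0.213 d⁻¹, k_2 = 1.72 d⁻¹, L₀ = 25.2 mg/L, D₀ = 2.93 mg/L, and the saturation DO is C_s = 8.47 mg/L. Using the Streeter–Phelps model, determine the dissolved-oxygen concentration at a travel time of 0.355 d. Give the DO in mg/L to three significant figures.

DO ≈ 5.51 mg/L

k_d L₀/(k_2−k_d) = 0.213×25.2/(1.72−0.213) = 5.368/1.507 = 3.562 mg/L.
e^(−k_d t) = e^(−0.213×0.3550) = 0.9272; e^(−k_2 t) = e^(−1.72×0.3550) = 0.5430.
D = 3.562 × (0.9272 − 0.5430) + 2.93 × 0.5430 = 1.368 + 1.591 = 2.959 mg/L.
DO = C_s − D = 8.47 − 2.959 = 5.511 mg/L.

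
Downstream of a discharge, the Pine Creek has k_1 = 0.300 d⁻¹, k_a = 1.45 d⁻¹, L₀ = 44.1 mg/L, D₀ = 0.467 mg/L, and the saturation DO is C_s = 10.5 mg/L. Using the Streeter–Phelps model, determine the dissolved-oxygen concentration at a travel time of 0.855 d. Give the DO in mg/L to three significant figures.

DO ≈ 4.79 mg/L

k_1 L₀/(k_a−k_1) = 0.300×44.1/(1.45−0.300) = 13.23/1.150 = 11.50 mg/L.
e^(−k_1 t) = e^(−0.300×0.8550) = 0.7738; e^(−k_a t) = e^(−1.45×0.8550) = 0.2895.
D = 11.50 × (0.7738 − 0.2895) + 0.467 × 0.2895 = 5.572 + 0.1352 = 5.707 mg/L.
DO = C_s − D = 10.5 − 5.707 = 4.793 mg/L.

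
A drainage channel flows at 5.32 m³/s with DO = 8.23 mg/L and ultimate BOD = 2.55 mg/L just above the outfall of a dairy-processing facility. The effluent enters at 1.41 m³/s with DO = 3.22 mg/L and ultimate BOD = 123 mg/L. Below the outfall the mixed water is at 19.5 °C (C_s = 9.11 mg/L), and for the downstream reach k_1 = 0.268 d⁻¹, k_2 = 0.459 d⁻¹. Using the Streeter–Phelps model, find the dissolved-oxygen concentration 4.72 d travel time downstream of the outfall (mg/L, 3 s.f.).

Mixed DO = (5.32×8.23 + 1.41×3.22)/(5.32+1.41) = 48.32/6.730 = 7.180 mg/L.
Mixed L₀ = (5.32×2.55 + 1.41×123)/(6.730) = 187.0/6.730 = 27.79 mg/L.
Initial deficit D₀ = C_s − DO₀ = 9.11 − 7.180 = 1.930 mg/L.
D(4.72) = [0.268×27.79/(0.459−0.268)](e^(−0.268×4.72) − e^(−0.459×4.72)) + 1.930 e^(−0.459×4.72)
= 38.99 × (0.2823 − 0.1146) + 1.930 × 0.1146 = 6.758 mg/L.
DO = 9.11 − 6.758 = 2.352 mg/L.

DO ≈ 2.35 mg/L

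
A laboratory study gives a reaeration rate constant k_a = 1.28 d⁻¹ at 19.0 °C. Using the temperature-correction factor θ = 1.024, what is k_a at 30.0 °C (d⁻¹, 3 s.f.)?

k_a ≈ 1.66 d⁻¹

k_a(T₂) = k_a(T₁) · θ^(T₂−T₁) = 1.28 × 1.024^(30.0−19.0)
= 1.28 × 1.024^11.0 = 1.28 × 1.298 = 1.662 d⁻¹.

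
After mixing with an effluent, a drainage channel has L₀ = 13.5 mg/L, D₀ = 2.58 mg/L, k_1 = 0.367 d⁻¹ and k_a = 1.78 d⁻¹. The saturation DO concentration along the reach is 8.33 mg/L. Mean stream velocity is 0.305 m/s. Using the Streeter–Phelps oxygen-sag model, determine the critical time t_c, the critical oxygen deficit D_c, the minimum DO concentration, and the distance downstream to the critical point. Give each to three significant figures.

t_c ≈ 0.175 d; D_c ≈ 2.61 mg/L; min DO ≈ 5.72 mg/L; x_c ≈ 4.62 km

At the critical point dD/dt = 0, so k_1 L₀ e^(−k_1 t) = k_a D. Substituting D(t) from the Streeter–Phelps equation and solving for t gives
t_c = ln[(k_a/k_1)(1 − D₀(k_a−k_1)/(k_1 L₀))] / (k_a−k_1).
Here k_a−k_1 = 1.413 d⁻¹ and 1 − D₀(k_a−k_1)/(k_1 L₀) = 1 − 2.58×1.413/(0.367×13.5) = 0.2642, so
t_c = ln(4.850 × 0.2642) / 1.413 = 0.2479 / 1.413 = 0.1755 d.
D_c = (k_1/k_a) L₀ e^(−k_1 t_c) = (0.367/1.78) × 13.5 × e^(−0.367×0.1755) = 0.2062 × 13.5 × 0.9376 = 2.610 mg/L.
Minimum DO = C_s − D_c = 8.33 − 2.610 = 5.720 mg/L.
x_c = v t_c = 0.305 m/s × 0.1755 d × 86400 s/d = 4624 m ≈ 4.62 km.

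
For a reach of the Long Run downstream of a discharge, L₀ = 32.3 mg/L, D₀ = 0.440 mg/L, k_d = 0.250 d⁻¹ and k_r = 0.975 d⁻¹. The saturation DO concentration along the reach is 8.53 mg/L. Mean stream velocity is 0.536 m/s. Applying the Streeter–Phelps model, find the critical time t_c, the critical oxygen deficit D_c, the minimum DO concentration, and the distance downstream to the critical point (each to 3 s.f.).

t_c ≈ 1.82 d; D_c ≈ 5.25 mg/L; min DO ≈ 3.28 mg/L; x_c ≈ 84.4 km

t_c = [1/(k_r−k_d)] ln[(k_r/k_d)(1 − D₀(k_r−k_d)/(k_d L₀))]
= [1/(0.975−0.250)] ln[(0.975/0.250)(1 − 0.440×0.7250/(0.250×32.3))]
= (1/0.7250) ln[3.900 × 0.9605] = 1.379 × ln(3.746) = 1.379 × 1.321 = 1.822 d.
D_c = (k_d/k_r) L₀ e^(−k_d t_c) = (0.250/0.975) × 32.3 × e^(−0.250×1.822) = 0.2564 × 32.3 × 0.6342 = 5.252 mg/L.
Minimum DO = C_s − D_c = 8.53 − 5.252 = 3.278 mg/L.
x_c = v t_c = 0.536 m/s × 1.822 d × 86400 s/d = 84360 m ≈ 84.4 km.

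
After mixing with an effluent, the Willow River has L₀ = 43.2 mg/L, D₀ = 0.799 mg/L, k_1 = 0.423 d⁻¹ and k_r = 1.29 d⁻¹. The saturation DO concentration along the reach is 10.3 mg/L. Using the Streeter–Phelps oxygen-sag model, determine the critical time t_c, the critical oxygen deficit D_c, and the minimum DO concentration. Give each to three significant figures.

t_c ≈ 1.24 d; D_c ≈ 8.38 mg/L; min DO ≈ 1.92 mg/L

t_c = [1/(k_r−k_1)] ln[(k_r/k_1)(1 − D₀(k_r−k_1)/(k_1 L₀))]
= [1/(1.29−0.423)] ln[(1.29/0.423)(1 − 0.799×0.8670/(0.423×43.2))]
= (1/0.8670) ln[3.050 × 0.9621] = 1.153 × ln(2.934) = 1.153 × 1.076 = 1.241 d.
L(t_c) = L₀ e^(−k_1 t_c) = 43.2 × 0.5915 = 25.55 mg/L, and at the critical point k_r D_c = k_1 L, so D_c = (0.423/1.29) × 25.55 = 8.378 mg/L.
Minimum DO = C_s − D_c = 10.3 − 8.378 = 1.922 mg/L.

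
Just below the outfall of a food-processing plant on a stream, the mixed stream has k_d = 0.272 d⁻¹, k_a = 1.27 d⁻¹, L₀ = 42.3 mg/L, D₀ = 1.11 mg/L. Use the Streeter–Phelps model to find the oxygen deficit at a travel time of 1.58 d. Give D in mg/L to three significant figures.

k_d L₀/(k_a−k_d) = 0.272×42.3/(1.27−0.272) = 11.51/0.9980 = 11.53 mg/L.
e^(−k_d t) = e^(−0.272×1.580) = 0.6507; e^(−k_a t) = e^(−1.27×1.580) = 0.1344.
D = 11.53 × (0.6507 − 0.1344) + 1.11 × 0.1344 = 5.951 + 0.1492 = 6.101 mg/L.

D ≈ 6.10 mg/L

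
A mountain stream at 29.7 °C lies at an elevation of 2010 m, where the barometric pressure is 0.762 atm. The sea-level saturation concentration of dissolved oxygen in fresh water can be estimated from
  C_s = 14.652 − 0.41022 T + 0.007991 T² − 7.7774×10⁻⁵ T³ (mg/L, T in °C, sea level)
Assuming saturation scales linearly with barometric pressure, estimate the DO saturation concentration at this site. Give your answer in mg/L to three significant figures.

C_s ≈ 5.70 mg/L

At sea level: C_s = 14.652 − 0.41022×29.7 + 0.007991×29.7² − 7.7774×10⁻⁵×29.7³ = 7.480 mg/L.
Pressure correction: C_s' = 7.480 × 0.762 = 5.700 mg/L.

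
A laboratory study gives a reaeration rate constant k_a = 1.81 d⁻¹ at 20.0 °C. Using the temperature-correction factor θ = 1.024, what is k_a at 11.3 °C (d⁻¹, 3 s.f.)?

k_a(T₂) = k_a(T₁) · θ^(T₂−T₁) = 1.81 × 1.024^(11.3−20.0)
= 1.81 × 1.024^-8.70 = 1.81 × 0.8136 = 1.473 d⁻¹.

k_a ≈ 1.47 d⁻¹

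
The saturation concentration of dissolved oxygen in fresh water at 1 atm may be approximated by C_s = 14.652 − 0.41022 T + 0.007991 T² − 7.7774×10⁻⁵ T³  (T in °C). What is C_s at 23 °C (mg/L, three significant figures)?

C_s = 14.652 − 0.41022×23 + 0.007991×23² − 7.7774×10⁻⁵×23³ = 8.498 mg/L.

C_s ≈ 8.50 mg/L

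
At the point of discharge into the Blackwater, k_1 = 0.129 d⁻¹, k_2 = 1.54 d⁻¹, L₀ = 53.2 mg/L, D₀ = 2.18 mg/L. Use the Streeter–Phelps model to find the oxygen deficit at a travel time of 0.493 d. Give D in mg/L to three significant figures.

D ≈ 3.31 mg/L

k_1 L₀/(k_2−k_1) = 0.129×53.2/(1.54−0.129) = 6.863/1.411 = 4.864 mg/L.
e^(−k_1 t) = e^(−0.129×0.4930) = 0.9384; e^(−k_2 t) = e^(−1.54×0.4930) = 0.4680.
D = 4.864 × (0.9384 − 0.4680) + 2.18 × 0.4680 = 2.288 + 1.020 = 3.308 mg/L.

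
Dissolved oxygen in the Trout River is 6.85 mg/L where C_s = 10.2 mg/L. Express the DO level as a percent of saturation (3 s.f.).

% saturation = C/C_s × 100 = 6.85/10.2 × 100 = 67.2 %.

67.2 % saturation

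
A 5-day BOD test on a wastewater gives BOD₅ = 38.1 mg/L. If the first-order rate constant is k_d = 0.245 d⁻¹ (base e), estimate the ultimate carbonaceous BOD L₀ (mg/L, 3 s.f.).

BOD₅ = L₀(1 − e^(−5k_d)) ⇒ L₀ = BOD₅ / (1 − e^(−5×0.245))
= 38.1 / (1 − 0.2938) = 38.1 / 0.7062 = 53.95 mg/L.

L₀ ≈ 53.9 mg/L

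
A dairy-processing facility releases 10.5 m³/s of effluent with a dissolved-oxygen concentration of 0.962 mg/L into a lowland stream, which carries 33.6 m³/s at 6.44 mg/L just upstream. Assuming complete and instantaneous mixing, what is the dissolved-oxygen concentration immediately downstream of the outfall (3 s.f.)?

Flow-weighted mixing: C = (Q_r C_r + Q_w C_w)/(Q_r + Q_w)
= (33.6×6.44 + 10.5×0.962)/(33.6 + 10.5) = 226.5/44.10 = 5.136 mg/L.

5.14 mg/L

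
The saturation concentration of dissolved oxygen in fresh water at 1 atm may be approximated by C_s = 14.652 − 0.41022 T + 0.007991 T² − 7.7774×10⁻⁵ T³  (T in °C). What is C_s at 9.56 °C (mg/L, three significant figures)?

C_s ≈ 11.4 mg/L

C_s = 14.652 − 0.41022×9.56 + 0.007991×9.56² − 7.7774×10⁻⁵×9.56³ = 11.39 mg/L.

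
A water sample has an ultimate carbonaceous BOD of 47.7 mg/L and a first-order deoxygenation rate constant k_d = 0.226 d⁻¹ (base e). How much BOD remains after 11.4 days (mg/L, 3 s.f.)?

L_t = L₀ e^(−k_d t) = 47.7 × e^(−0.226×11.4) = 47.7 × 0.07605 = 3.627 mg/L.

L ≈ 3.63 mg/L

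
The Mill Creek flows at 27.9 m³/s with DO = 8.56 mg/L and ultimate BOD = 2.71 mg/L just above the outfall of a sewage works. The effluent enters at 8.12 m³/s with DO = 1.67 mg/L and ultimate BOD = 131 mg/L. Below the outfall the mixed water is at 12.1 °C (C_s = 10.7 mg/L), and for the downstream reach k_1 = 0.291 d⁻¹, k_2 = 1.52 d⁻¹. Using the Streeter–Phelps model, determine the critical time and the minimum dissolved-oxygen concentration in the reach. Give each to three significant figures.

Mixed DO = (27.9×8.56 + 8.12×1.67)/(27.9+8.12) = 252.4/36.02 = 7.007 mg/L.
Mixed L₀ = (27.9×2.71 + 8.12×131)/(36.02) = 1139/36.02 = 31.63 mg/L.
Initial deficit D₀ = C_s − DO₀ = 10.7 − 7.007 = 3.693 mg/L.
t_c = (1/1.229) ln[(1.52/0.291)(1 − 3.693×1.229/(0.291×31.63))] = 0.8137 × ln(2.648) = 0.7922 d.
D_c = (0.291/1.52) × 31.63 × e^(−0.291×0.7922) = 0.1914 × 31.63 × 0.7941 = 4.809 mg/L.
Minimum DO = 10.7 − 4.809 = 5.891 mg/L.

t_c ≈ 0.792 d; minimum DO ≈ 5.89 mg/L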